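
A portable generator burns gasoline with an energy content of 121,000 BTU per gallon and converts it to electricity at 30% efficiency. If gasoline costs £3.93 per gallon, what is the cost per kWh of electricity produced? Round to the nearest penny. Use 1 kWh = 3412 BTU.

Electrical output per gallon = 121,000 BTU × 0.30 / 3412 BTU/kWh = 10.64 kWh
Cost per kWh = £3.93 / 10.64 kWh = £0.369

£0.37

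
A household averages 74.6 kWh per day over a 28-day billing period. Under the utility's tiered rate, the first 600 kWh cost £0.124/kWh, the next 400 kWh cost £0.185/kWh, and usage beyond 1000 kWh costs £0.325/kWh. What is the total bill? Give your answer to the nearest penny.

Usage = 74.6 kWh/day × 28 days = 2088.8 kWh
First 600 kWh × £0.124 = £74.40
Next 400 kWh × £0.185 = £74.00
Remaining 1088.8 kWh × £0.325 = £353.86
Total = £502.26

£502.26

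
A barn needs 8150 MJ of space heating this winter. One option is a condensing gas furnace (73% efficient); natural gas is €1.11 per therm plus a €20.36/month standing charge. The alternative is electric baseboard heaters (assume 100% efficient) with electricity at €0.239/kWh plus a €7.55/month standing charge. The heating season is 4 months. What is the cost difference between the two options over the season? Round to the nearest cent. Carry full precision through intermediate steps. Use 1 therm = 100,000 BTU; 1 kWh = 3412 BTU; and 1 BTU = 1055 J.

Heat load = 8150 MJ = 8,150,000,000 J / 1055 = 7,725,118 BTU
Gas: input = 7,725,118 / 0.73 = 10,582,354 BTU = 105.8 therm → 105.8 × €1.11 = €117.46; + 4 × €20.36 standing = €198.90
Electric: 7,725,118 BTU / 3412 = 2,264 kWh → × €0.239 = €541.12; + 4 × €7.55 standing = €571.32
Difference = |€198.90 − €571.32| = €372.42

€372.42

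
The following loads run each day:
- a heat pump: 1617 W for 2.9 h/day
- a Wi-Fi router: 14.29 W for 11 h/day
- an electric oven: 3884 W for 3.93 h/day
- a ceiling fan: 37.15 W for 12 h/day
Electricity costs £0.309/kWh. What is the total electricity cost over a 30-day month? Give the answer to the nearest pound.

£191

heat pump: 1617 W × 2.9 h × 30 d = 140,679 Wh = 140.7 kWh
Wi-Fi router: 14.29 W × 11 h × 30 d = 4,716 Wh = 4.716 kWh
electric oven: 3884 W × 3.93 h × 30 d = 457,924 Wh = 457.9 kWh
ceiling fan: 37.15 W × 12 h × 30 d = 13,374 Wh = 13.37 kWh
Total energy = 140.7 + 4.716 + 457.9 + 13.37 = 616.7 kWh
Cost = 616.7 kWh × £0.309 = £190.56 ≈ £191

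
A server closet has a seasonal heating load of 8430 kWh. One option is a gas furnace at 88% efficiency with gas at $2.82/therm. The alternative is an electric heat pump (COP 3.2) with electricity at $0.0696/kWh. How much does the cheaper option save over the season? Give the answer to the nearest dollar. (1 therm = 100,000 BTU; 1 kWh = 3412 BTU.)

Heat load = 8430 kWh × 3412 = 28,763,160 BTU
Gas: input = 28,763,160 / 0.88 = 32,685,409 BTU = 326.9 therm → 326.9 × $2.82 = $921.73
Heat pump: 28,763,160 BTU / 3412 = 8,430 kWh heat; / 3.2 = 2,634 kWh in → × $0.0696 = $183.35
Difference = |$921.73 − $183.35| = $738.38 ≈ $738

$738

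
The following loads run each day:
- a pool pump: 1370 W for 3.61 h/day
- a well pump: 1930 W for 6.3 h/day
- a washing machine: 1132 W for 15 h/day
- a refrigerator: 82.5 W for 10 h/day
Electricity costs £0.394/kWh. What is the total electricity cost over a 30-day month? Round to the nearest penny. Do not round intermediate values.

pool pump: 1370 W × 3.61 h × 30 d = 148,371 Wh = 148.4 kWh
well pump: 1930 W × 6.3 h × 30 d = 364,770 Wh = 364.8 kWh
washing machine: 1132 W × 15 h × 30 d = 509,400 Wh = 509.4 kWh
refrigerator: 82.5 W × 10 h × 30 d = 24,750 Wh = 24.75 kWh
Total energy = 148.4 + 364.8 + 509.4 + 24.75 = 1,047 kWh
Cost = 1,047 kWh × £0.394 = £412.63

£412.63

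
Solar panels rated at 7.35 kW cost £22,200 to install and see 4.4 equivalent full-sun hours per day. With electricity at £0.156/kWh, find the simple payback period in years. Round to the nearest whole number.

12 years

Daily generation = 7.35 kW × 4.4 h = 32.34 kWh
Annual generation = 32.34 × 365 = 11804 kWh
Annual savings = 11804 × £0.156 = £1,841.44
Payback = £22,200 / £1,841.44 = 12.1 years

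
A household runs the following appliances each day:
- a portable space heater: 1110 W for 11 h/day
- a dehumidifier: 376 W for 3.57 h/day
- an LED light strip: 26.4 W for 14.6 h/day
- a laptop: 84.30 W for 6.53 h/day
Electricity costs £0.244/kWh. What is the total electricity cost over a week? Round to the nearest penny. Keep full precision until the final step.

£24.75

portable space heater: 1110 W × 11 h × 7 d = 85,470 Wh = 85.47 kWh
dehumidifier: 376 W × 3.57 h × 7 d = 9,396 Wh = 9.396 kWh
LED light strip: 26.4 W × 14.6 h × 7 d = 2,698 Wh = 2.698 kWh
laptop: 84.30 W × 6.53 h × 7 d = 3,853 Wh = 3.853 kWh
Total energy = 85.47 + 9.396 + 2.698 + 3.853 = 101.4 kWh
Cost = 101.4 kWh × £0.244 = £24.75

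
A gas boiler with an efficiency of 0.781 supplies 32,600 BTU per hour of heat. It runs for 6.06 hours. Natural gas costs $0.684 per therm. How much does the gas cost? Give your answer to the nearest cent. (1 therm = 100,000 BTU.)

$1.73

Heat delivered = 32,600 BTU/h × 6.06 h = 197,556 BTU
Gas input = 197,556 / 0.781 = 252,953 BTU
= 252,953 / 100,000 = 2.53 therm
Cost = 2.53 × $0.684/therm = $1.73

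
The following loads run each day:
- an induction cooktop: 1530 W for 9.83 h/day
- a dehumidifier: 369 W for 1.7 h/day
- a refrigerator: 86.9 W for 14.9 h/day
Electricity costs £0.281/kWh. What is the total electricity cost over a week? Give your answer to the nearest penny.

£33.36

induction cooktop: 1530 W × 9.83 h × 7 d = 105,279 Wh = 105.3 kWh
dehumidifier: 369 W × 1.7 h × 7 d = 4,391 Wh = 4.391 kWh
refrigerator: 86.9 W × 14.9 h × 7 d = 9,064 Wh = 9.064 kWh
Total energy = 105.3 + 4.391 + 9.064 = 118.7 kWh
Cost = 118.7 kWh × £0.281 = £33.36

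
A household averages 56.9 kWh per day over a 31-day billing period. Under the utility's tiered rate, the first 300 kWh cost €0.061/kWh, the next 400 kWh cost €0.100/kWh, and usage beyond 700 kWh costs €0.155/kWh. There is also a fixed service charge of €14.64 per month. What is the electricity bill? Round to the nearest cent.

Usage = 56.9 kWh/day × 31 days = 1763.9 kWh
First 300 kWh × €0.061 = €18.30
Next 400 kWh × €0.100 = €40.00
Remaining 1063.9 kWh × €0.155 = €164.90
Energy charge = €223.20; + service €14.64 = €237.84

€237.84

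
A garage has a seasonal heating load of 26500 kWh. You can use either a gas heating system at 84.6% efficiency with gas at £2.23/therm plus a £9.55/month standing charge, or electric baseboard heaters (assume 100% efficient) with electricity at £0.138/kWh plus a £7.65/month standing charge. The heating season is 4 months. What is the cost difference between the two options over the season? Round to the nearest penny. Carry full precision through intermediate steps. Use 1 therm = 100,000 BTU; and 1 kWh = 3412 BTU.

Heat load = 26500 kWh × 3412 = 90,418,000 BTU
Gas: input = 90,418,000 / 0.846 = 106,877,069 BTU = 1,069 therm → 1,069 × £2.23 = £2,383.36; + 4 × £9.55 standing = £2,421.56
Electric: 90,418,000 BTU / 3412 = 26,500 kWh → × £0.138 = £3,657.00; + 4 × £7.65 standing = £3,687.60
Difference = |£2,421.56 − £3,687.60| = £1,266.04

£1266.04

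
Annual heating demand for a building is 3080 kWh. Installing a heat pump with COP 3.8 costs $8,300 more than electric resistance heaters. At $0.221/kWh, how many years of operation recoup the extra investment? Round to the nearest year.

Resistance: 3080 kWh × $0.221 = $680.68/yr
Heat pump: 3080 / 3.8 = 810.5 kWh in → × $0.221 = $179.13/yr
Annual savings = $501.55
Payback = $8,300 / $501.55 = 16.5 years

17 years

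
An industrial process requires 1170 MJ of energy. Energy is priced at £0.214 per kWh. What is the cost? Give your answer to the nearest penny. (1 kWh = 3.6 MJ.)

£69.55

1170 MJ × (0.27778 kWh/MJ) = 325 kWh
Cost = 325 kWh × £0.214/kWh = £69.55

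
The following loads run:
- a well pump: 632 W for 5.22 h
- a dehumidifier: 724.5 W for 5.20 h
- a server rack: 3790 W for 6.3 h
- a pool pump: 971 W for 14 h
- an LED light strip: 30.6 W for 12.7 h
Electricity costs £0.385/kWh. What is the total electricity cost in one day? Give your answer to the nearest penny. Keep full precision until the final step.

£17.30

well pump: 632 W × 5.22 h = 3,299 Wh = 3.299 kWh
dehumidifier: 724.5 W × 5.20 h = 3,767 Wh = 3.767 kWh
server rack: 3790 W × 6.3 h = 23,877 Wh = 23.88 kWh
pool pump: 971 W × 14 h = 13,594 Wh = 13.59 kWh
LED light strip: 30.6 W × 12.7 h = 389 Wh = 0.3886 kWh
Total energy = 3.299 + 3.767 + 23.88 + 13.59 + 0.3886 = 44.93 kWh
Cost = 44.93 kWh × £0.385 = £17.30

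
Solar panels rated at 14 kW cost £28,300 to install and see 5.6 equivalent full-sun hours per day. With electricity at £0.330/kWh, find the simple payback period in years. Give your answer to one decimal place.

Daily generation = 14 kW × 5.6 h = 78.4 kWh
Annual generation = 78.4 × 365 = 28616 kWh
Annual savings = 28616 × £0.330 = £9,443.28
Payback = £28,300 / £9,443.28 = 3 years

3.0 years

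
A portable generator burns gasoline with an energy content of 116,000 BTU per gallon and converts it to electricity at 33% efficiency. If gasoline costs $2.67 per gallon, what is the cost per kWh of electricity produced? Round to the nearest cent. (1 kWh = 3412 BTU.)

$0.24

Electrical output per gallon = 116,000 BTU × 0.33 / 3412 BTU/kWh = 11.22 kWh
Cost per kWh = $2.67 / 11.22 kWh = $0.238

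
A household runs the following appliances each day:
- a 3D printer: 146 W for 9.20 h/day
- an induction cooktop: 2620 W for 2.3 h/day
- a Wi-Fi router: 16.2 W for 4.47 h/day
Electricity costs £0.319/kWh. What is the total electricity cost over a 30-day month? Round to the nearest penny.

£71.22

3D printer: 146 W × 9.20 h × 30 d = 40,296 Wh = 40.3 kWh
induction cooktop: 2620 W × 2.3 h × 30 d = 180,780 Wh = 180.8 kWh
Wi-Fi router: 16.2 W × 4.47 h × 30 d = 2,172 Wh = 2.172 kWh
Total energy = 40.3 + 180.8 + 2.172 = 223.2 kWh
Cost = 223.2 kWh × £0.319 = £71.22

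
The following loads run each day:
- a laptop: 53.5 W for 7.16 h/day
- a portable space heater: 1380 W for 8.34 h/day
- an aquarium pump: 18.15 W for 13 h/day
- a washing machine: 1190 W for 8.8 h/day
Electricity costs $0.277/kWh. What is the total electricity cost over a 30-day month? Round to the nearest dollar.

$188

laptop: 53.5 W × 7.16 h × 30 d = 11,492 Wh = 11.49 kWh
portable space heater: 1380 W × 8.34 h × 30 d = 345,276 Wh = 345.3 kWh
aquarium pump: 18.15 W × 13 h × 30 d = 7,078 Wh = 7.079 kWh
washing machine: 1190 W × 8.8 h × 30 d = 314,160 Wh = 314.2 kWh
Total energy = 11.49 + 345.3 + 7.079 + 314.2 = 678 kWh
Cost = 678 kWh × $0.277 = $187.81 ≈ $188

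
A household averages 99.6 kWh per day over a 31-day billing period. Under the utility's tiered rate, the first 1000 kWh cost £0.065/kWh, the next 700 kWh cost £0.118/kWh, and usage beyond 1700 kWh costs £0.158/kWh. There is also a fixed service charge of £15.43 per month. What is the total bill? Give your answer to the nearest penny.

Usage = 99.6 kWh/day × 31 days = 3087.6 kWh
First 1000 kWh × £0.065 = £65.00
Next 700 kWh × £0.118 = £82.60
Remaining 1387.6 kWh × £0.158 = £219.24
Energy charge = £366.84; + service £15.43 = £382.27

£382.27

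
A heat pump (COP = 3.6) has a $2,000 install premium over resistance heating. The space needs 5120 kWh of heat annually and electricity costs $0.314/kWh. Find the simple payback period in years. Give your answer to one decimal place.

Resistance: 5120 kWh × $0.314 = $1,607.68/yr
Heat pump: 5120 / 3.6 = 1422 kWh in → × $0.314 = $446.58/yr
Annual savings = $1,161.10
Payback = $2,000 / $1,161.10 = 1.72 years

1.7 years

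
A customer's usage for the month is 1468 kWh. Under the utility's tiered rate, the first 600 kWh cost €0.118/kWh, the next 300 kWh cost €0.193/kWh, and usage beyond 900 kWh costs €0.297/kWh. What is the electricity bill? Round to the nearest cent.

€297.40

First 600 kWh × €0.118 = €70.80
Next 300 kWh × €0.193 = €57.90
Remaining 568 kWh × €0.297 = €168.70
Total = €297.40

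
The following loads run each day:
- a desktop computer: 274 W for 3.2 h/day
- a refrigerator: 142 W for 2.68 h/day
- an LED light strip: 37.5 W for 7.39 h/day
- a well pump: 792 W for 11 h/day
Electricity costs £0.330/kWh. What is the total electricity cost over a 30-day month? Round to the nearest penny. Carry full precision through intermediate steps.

£101.44

desktop computer: 274 W × 3.2 h × 30 d = 26,304 Wh = 26.3 kWh
refrigerator: 142 W × 2.68 h × 30 d = 11,417 Wh = 11.42 kWh
LED light strip: 37.5 W × 7.39 h × 30 d = 8,314 Wh = 8.314 kWh
well pump: 792 W × 11 h × 30 d = 261,360 Wh = 261.4 kWh
Total energy = 26.3 + 11.42 + 8.314 + 261.4 = 307.4 kWh
Cost = 307.4 kWh × £0.330 = £101.44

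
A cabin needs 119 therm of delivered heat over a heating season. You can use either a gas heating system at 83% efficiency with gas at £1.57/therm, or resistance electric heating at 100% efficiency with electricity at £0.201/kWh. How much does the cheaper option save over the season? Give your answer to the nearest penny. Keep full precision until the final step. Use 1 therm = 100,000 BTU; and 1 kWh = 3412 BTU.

£475.93

Heat load = 119 therm × 100,000 = 11,900,000 BTU
Gas: input = 11,900,000 / 0.83 = 14,337,349 BTU = 143.4 therm → 143.4 × £1.57 = £225.10
Electric: 11,900,000 BTU / 3412 = 3,488 kWh → × £0.201 = £701.03
Difference = |£225.10 − £701.03| = £475.93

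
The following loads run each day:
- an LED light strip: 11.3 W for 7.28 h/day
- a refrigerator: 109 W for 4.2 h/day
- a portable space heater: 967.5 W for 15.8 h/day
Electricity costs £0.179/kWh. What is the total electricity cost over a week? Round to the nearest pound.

LED light strip: 11.3 W × 7.28 h × 7 d = 576 Wh = 0.5758 kWh
refrigerator: 109 W × 4.2 h × 7 d = 3,205 Wh = 3.205 kWh
portable space heater: 967.5 W × 15.8 h × 7 d = 107,006 Wh = 107 kWh
Total energy = 0.5758 + 3.205 + 107 = 110.8 kWh
Cost = 110.8 kWh × £0.179 = £19.83 ≈ £20

£20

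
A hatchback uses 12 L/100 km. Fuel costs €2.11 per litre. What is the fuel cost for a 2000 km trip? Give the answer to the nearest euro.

€506

Fuel = 12 L/100 km × 2000 km / 100 = 240 L
Cost = 240 L × €2.11/L = €506.40 ≈ €506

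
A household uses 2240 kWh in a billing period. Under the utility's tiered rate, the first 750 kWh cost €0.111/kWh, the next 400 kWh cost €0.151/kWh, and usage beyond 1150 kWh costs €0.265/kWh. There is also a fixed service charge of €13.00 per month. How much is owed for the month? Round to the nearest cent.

First 750 kWh × €0.111 = €83.25
Next 400 kWh × €0.151 = €60.40
Remaining 1090 kWh × €0.265 = €288.85
Energy charge = €432.50; + service €13.00 = €445.50

€445.50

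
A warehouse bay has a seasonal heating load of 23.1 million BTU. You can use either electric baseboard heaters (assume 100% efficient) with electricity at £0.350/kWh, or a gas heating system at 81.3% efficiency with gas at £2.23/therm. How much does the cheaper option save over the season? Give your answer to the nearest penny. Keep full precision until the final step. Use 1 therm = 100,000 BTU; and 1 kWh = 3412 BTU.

Heat load = 23.1 × 10⁶ BTU = 23,100,000 BTU
Gas: input = 23,100,000 / 0.813 = 28,413,284 BTU = 284.1 therm → 284.1 × £2.23 = £633.62
Electric: 23,100,000 BTU / 3412 = 6,770 kWh → × £0.350 = £2,369.58
Difference = |£633.62 − £2,369.58| = £1,735.96

£1735.96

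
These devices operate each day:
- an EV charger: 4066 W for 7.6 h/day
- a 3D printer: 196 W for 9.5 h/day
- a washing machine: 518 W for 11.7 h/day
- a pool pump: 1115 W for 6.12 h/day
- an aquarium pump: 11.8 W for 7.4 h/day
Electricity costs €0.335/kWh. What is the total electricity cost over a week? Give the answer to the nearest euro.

EV charger: 4066 W × 7.6 h × 7 d = 216,311 Wh = 216.3 kWh
3D printer: 196 W × 9.5 h × 7 d = 13,034 Wh = 13.03 kWh
washing machine: 518 W × 11.7 h × 7 d = 42,424 Wh = 42.42 kWh
pool pump: 1115 W × 6.12 h × 7 d = 47,767 Wh = 47.77 kWh
aquarium pump: 11.8 W × 7.4 h × 7 d = 611 Wh = 0.6112 kWh
Total energy = 216.3 + 13.03 + 42.42 + 47.77 + 0.6112 = 320.1 kWh
Cost = 320.1 kWh × €0.335 = €107.25 ≈ €107

€107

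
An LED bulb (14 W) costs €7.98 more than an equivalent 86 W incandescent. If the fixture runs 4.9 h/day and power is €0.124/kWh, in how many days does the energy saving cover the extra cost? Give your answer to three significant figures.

182 days

Power saved = 86 − 14 = 72 W
Daily energy saved = 72 W × 4.9 h = 352.8 Wh = 0.3528 kWh
Daily savings = 0.3528 × €0.124 = €0.0437
Payback = €7.98 / €0.0437 per day = 182.4 days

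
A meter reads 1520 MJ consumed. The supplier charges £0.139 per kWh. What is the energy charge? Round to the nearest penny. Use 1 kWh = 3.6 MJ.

1520 MJ × (0.27778 kWh/MJ) = 422.2 kWh
Cost = 422.2 kWh × £0.139/kWh = £58.69

£58.69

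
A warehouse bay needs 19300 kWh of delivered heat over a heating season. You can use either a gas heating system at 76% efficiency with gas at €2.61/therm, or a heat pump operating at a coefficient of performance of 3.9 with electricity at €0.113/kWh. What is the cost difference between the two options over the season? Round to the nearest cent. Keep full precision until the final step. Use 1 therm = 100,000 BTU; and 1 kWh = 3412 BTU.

€1702.28

Heat load = 19300 kWh × 3412 = 65,851,600 BTU
Gas: input = 65,851,600 / 0.76 = 86,646,842 BTU = 866.5 therm → 866.5 × €2.61 = €2,261.48
Heat pump: 65,851,600 BTU / 3412 = 19,300 kWh heat; / 3.9 = 4,949 kWh in → × €0.113 = €559.21
Difference = |€2,261.48 − €559.21| = €1,702.28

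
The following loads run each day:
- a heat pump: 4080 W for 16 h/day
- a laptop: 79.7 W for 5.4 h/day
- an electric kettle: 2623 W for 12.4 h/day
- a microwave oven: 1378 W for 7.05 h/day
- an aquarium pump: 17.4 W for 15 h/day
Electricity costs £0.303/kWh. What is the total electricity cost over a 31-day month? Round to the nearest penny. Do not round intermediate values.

heat pump: 4080 W × 16 h × 31 d = 2,023,680 Wh = 2,024 kWh
laptop: 79.7 W × 5.4 h × 31 d = 13,342 Wh = 13.34 kWh
electric kettle: 2623 W × 12.4 h × 31 d = 1,008,281 Wh = 1,008 kWh
microwave oven: 1378 W × 7.05 h × 31 d = 301,162 Wh = 301.2 kWh
aquarium pump: 17.4 W × 15 h × 31 d = 8,091 Wh = 8.091 kWh
Total energy = 2,024 + 13.34 + 1,008 + 301.2 + 8.091 = 3,355 kWh
Cost = 3,355 kWh × £0.303 = £1,016.43

£1016.43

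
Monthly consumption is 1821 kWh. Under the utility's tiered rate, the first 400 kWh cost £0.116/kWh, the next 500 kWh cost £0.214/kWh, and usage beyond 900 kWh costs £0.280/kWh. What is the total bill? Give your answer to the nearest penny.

First 400 kWh × £0.116 = £46.40
Next 500 kWh × £0.214 = £107.00
Remaining 921 kWh × £0.280 = £257.88
Total = £411.28

£411.28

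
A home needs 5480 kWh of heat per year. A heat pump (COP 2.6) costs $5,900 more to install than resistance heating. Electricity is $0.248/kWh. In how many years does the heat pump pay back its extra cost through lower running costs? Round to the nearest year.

Resistance: 5480 kWh × $0.248 = $1,359.04/yr
Heat pump: 5480 / 2.6 = 2108 kWh in → × $0.248 = $522.71/yr
Annual savings = $836.33
Payback = $5,900 / $836.33 = 7.05 years

7 years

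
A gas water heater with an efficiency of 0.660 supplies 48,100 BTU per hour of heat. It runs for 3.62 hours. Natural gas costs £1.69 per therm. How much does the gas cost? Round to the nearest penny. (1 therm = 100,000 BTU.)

£4.46

Heat delivered = 48,100 BTU/h × 3.62 h = 174,122 BTU
Gas input = 174,122 / 0.660 = 263,821 BTU
= 263,821 / 100,000 = 2.638 therm
Cost = 2.638 × £1.69/therm = £4.46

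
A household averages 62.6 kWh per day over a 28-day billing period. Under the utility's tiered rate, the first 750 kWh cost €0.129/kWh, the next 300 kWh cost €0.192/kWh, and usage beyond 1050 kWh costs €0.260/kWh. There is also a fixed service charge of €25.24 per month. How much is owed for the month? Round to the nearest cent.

Usage = 62.6 kWh/day × 28 days = 1752.8 kWh
First 750 kWh × €0.129 = €96.75
Next 300 kWh × €0.192 = €57.60
Remaining 702.8 kWh × €0.260 = €182.73
Energy charge = €337.08; + service €25.24 = €362.32

€362.32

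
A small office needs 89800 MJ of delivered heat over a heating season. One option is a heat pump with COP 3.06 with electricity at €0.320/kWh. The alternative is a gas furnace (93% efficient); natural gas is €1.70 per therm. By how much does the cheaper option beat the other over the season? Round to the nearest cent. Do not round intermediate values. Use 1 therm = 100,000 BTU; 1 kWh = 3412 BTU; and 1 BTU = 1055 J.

Heat load = 89800 MJ = 89,800,000,000 J / 1055 = 85,118,483 BTU
Gas: input = 85,118,483 / 0.93 = 91,525,251 BTU = 915.3 therm → 915.3 × €1.70 = €1,555.93
Heat pump: 85,118,483 BTU / 3412 = 24,950 kWh heat; / 3.06 = 8,153 kWh in → × €0.320 = €2,608.82
Difference = |€1,555.93 − €2,608.82| = €1,052.89

€1052.89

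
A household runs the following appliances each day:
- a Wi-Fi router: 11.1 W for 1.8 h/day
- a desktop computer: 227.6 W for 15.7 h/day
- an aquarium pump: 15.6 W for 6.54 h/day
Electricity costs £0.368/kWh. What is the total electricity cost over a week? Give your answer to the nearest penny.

£9.52

Wi-Fi router: 11.1 W × 1.8 h × 7 d = 140 Wh = 0.1399 kWh
desktop computer: 227.6 W × 15.7 h × 7 d = 25,013 Wh = 25.01 kWh
aquarium pump: 15.6 W × 6.54 h × 7 d = 714 Wh = 0.7142 kWh
Total energy = 0.1399 + 25.01 + 0.7142 = 25.87 kWh
Cost = 25.87 kWh × £0.368 = £9.52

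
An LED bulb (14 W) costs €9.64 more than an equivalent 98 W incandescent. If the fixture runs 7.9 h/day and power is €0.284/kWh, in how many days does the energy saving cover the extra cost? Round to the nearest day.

51 days

Power saved = 98 − 14 = 84 W
Daily energy saved = 84 W × 7.9 h = 663.6 Wh = 0.6636 kWh
Daily savings = 0.6636 × €0.284 = €0.1885
Payback = €9.64 / €0.1885 per day = 51.15 days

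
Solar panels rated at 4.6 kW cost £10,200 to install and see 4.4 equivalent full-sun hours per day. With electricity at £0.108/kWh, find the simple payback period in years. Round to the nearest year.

13 years

Daily generation = 4.6 kW × 4.4 h = 20.24 kWh
Annual generation = 20.24 × 365 = 7387.6 kWh
Annual savings = 7387.6 × £0.108 = £797.86
Payback = £10,200 / £797.86 = 12.8 years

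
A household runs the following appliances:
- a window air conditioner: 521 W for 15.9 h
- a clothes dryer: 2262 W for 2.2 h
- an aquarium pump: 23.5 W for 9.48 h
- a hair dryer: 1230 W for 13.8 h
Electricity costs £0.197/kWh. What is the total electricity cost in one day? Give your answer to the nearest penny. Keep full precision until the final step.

window air conditioner: 521 W × 15.9 h = 8,284 Wh = 8.284 kWh
clothes dryer: 2262 W × 2.2 h = 4,976 Wh = 4.976 kWh
aquarium pump: 23.5 W × 9.48 h = 223 Wh = 0.2228 kWh
hair dryer: 1230 W × 13.8 h = 16,974 Wh = 16.97 kWh
Total energy = 8.284 + 4.976 + 0.2228 + 16.97 = 30.46 kWh
Cost = 30.46 kWh × £0.197 = £6.00

£6.00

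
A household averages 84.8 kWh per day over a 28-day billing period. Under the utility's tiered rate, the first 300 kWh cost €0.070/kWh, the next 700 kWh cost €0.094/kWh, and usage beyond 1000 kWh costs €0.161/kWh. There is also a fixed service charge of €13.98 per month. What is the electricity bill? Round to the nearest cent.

Usage = 84.8 kWh/day × 28 days = 2374.4 kWh
First 300 kWh × €0.070 = €21.00
Next 700 kWh × €0.094 = €65.80
Remaining 1374.4 kWh × €0.161 = €221.28
Energy charge = €308.08; + service €13.98 = €322.06

€322.06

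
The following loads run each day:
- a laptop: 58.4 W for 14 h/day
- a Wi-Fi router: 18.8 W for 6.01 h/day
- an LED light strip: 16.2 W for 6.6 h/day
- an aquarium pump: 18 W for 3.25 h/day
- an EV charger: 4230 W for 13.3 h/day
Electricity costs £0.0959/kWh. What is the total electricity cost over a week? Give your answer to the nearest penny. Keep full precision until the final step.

£38.50

laptop: 58.4 W × 14 h × 7 d = 5,723 Wh = 5.723 kWh
Wi-Fi router: 18.8 W × 6.01 h × 7 d = 791 Wh = 0.7909 kWh
LED light strip: 16.2 W × 6.6 h × 7 d = 748 Wh = 0.7484 kWh
aquarium pump: 18 W × 3.25 h × 7 d = 410 Wh = 0.4095 kWh
EV charger: 4230 W × 13.3 h × 7 d = 393,813 Wh = 393.8 kWh
Total energy = 5.723 + 0.7909 + 0.7484 + 0.4095 + 393.8 = 401.5 kWh
Cost = 401.5 kWh × £0.0959 = £38.50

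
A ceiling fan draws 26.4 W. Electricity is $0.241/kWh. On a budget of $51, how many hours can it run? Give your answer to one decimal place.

Energy budget = $51 / $0.241 per kWh = 211.6 kWh = 211,618 Wh
Runtime = 211,618 Wh / 26.4 W = 8,016 h

8015.8 h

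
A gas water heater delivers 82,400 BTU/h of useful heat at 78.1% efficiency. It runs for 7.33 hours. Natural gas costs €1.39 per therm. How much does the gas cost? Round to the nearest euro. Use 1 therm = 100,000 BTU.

€11

Heat delivered = 82,400 BTU/h × 7.33 h = 603,992 BTU
Gas input = 603,992 / 0.781 = 773,357 BTU
= 773,357 / 100,000 = 7.734 therm
Cost = 7.734 × €1.39/therm = €10.75 ≈ €11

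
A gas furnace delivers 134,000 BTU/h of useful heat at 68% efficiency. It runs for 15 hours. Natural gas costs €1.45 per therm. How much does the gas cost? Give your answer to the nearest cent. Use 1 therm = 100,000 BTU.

Heat delivered = 134,000 BTU/h × 15 h = 2,010,000 BTU
Gas input = 2,010,000 / 0.68 = 2,955,882 BTU
= 2,955,882 / 100,000 = 29.56 therm
Cost = 29.56 × €1.45/therm = €42.86

€42.86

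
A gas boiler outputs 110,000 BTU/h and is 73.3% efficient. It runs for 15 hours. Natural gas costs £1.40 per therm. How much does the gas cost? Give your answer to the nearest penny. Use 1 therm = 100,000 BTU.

Heat delivered = 110,000 BTU/h × 15 h = 1,650,000 BTU
Gas input = 1,650,000 / 0.733 = 2,251,023 BTU
= 2,251,023 / 100,000 = 22.51 therm
Cost = 22.51 × £1.40/therm = £31.51

£31.51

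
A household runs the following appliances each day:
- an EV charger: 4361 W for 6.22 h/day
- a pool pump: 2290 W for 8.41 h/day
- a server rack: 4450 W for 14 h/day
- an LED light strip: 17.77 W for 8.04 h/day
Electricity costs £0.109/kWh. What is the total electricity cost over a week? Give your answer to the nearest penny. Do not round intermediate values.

£83.04

EV charger: 4361 W × 6.22 h × 7 d = 189,878 Wh = 189.9 kWh
pool pump: 2290 W × 8.41 h × 7 d = 134,812 Wh = 134.8 kWh
server rack: 4450 W × 14 h × 7 d = 436,100 Wh = 436.1 kWh
LED light strip: 17.77 W × 8.04 h × 7 d = 1,000 Wh = 1 kWh
Total energy = 189.9 + 134.8 + 436.1 + 1 = 761.8 kWh
Cost = 761.8 kWh × £0.109 = £83.04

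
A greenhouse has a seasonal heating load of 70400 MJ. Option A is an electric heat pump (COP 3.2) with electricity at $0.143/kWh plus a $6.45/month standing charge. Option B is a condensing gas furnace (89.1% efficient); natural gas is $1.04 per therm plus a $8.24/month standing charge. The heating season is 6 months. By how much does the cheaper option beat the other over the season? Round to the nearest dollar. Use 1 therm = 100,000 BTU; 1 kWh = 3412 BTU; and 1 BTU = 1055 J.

$84

Heat load = 70400 MJ = 70,400,000,000 J / 1055 = 66,729,858 BTU
Gas: input = 66,729,858 / 0.891 = 74,893,219 BTU = 748.9 therm → 748.9 × $1.04 = $778.89; + 6 × $8.24 standing = $828.33
Heat pump: 66,729,858 BTU / 3412 = 19,560 kWh heat; / 3.2 = 6,112 kWh in → × $0.143 = $873.97; + 6 × $6.45 standing = $912.67
Difference = |$828.33 − $912.67| = $84.34 ≈ $84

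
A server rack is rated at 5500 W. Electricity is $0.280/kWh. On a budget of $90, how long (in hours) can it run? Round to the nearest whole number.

58 h

Energy budget = $90 / $0.280 per kWh = 321.4 kWh = 321,429 Wh
Runtime = 321,429 Wh / 5500 W = 58.44 h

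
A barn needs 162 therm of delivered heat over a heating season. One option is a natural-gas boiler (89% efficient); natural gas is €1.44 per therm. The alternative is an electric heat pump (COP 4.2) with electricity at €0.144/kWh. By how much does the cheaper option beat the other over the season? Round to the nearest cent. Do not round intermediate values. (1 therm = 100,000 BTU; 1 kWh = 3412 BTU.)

Heat load = 162 therm × 100,000 = 16,200,000 BTU
Gas: input = 16,200,000 / 0.89 = 18,202,247 BTU = 182 therm → 182 × €1.44 = €262.11
Heat pump: 16,200,000 BTU / 3412 = 4,748 kWh heat; / 4.2 = 1,130 kWh in → × €0.144 = €162.79
Difference = |€262.11 − €162.79| = €99.33

€99.33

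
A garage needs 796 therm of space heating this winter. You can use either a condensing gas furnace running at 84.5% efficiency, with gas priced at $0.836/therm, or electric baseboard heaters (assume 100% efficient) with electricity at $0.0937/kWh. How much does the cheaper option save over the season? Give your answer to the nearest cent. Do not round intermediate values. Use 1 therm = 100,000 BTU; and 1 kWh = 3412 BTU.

$1398.45

Heat load = 796 therm × 100,000 = 79,600,000 BTU
Gas: input = 79,600,000 / 0.845 = 94,201,183 BTU = 942 therm → 942 × $0.836 = $787.52
Electric: 79,600,000 BTU / 3412 = 23,330 kWh → × $0.0937 = $2,185.97
Difference = |$787.52 − $2,185.97| = $1,398.45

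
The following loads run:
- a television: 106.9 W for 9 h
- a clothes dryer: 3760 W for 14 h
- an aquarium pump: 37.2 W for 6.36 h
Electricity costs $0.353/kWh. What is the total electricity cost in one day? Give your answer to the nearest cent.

television: 106.9 W × 9 h = 962 Wh = 0.9621 kWh
clothes dryer: 3760 W × 14 h = 52,640 Wh = 52.64 kWh
aquarium pump: 37.2 W × 6.36 h = 237 Wh = 0.2366 kWh
Total energy = 0.9621 + 52.64 + 0.2366 = 53.84 kWh
Cost = 53.84 kWh × $0.353 = $19.01

$19.01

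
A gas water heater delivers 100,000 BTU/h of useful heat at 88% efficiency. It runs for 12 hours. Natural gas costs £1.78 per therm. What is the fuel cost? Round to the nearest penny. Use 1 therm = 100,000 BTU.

£24.27

Heat delivered = 100,000 BTU/h × 12 h = 1,200,000 BTU
Gas input = 1,200,000 / 0.88 = 1,363,636 BTU
= 1,363,636 / 100,000 = 13.64 therm
Cost = 13.64 × £1.78/therm = £24.27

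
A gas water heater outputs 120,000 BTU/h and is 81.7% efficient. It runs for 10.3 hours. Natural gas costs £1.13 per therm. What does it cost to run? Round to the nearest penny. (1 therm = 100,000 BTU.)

£17.10

Heat delivered = 120,000 BTU/h × 10.3 h = 1,236,000 BTU
Gas input = 1,236,000 / 0.817 = 1,512,852 BTU
= 1,512,852 / 100,000 = 15.13 therm
Cost = 15.13 × £1.13/therm = £17.10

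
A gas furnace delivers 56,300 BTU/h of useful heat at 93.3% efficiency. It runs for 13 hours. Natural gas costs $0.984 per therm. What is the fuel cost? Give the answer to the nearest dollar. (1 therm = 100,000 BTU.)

$8

Heat delivered = 56,300 BTU/h × 13 h = 731,900 BTU
Gas input = 731,900 / 0.933 = 784,459 BTU
= 784,459 / 100,000 = 7.845 therm
Cost = 7.845 × $0.984/therm = $7.72 ≈ $8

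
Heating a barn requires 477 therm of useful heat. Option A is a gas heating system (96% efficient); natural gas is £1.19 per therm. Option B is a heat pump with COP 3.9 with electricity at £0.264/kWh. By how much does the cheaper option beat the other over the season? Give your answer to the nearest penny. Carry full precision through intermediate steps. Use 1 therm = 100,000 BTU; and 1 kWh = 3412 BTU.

Heat load = 477 therm × 100,000 = 47,700,000 BTU
Gas: input = 47,700,000 / 0.96 = 49,687,500 BTU = 496.9 therm → 496.9 × £1.19 = £591.28
Heat pump: 47,700,000 BTU / 3412 = 13,980 kWh heat; / 3.9 = 3,585 kWh in → × £0.264 = £946.34
Difference = |£591.28 − £946.34| = £355.06

£355.06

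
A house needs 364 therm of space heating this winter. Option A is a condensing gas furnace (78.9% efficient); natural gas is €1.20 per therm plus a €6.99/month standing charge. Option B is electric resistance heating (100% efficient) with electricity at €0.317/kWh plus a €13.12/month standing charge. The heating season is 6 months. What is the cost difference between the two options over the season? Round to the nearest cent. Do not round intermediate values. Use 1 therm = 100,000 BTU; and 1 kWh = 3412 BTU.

€2865.00

Heat load = 364 therm × 100,000 = 36,400,000 BTU
Gas: input = 36,400,000 / 0.789 = 46,134,347 BTU = 461.3 therm → 461.3 × €1.20 = €553.61; + 6 × €6.99 standing = €595.55
Electric: 36,400,000 BTU / 3412 = 10,670 kWh → × €0.317 = €3,381.83; + 6 × €13.12 standing = €3,460.55
Difference = |€595.55 − €3,460.55| = €2,865.00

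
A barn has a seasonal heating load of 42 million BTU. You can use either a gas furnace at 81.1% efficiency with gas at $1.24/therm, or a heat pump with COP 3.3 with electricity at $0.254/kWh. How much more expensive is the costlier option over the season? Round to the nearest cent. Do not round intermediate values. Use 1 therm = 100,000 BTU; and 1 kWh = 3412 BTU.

Heat load = 42 × 10⁶ BTU = 42,000,000 BTU
Gas: input = 42,000,000 / 0.811 = 51,787,916 BTU = 517.9 therm → 517.9 × $1.24 = $642.17
Heat pump: 42,000,000 BTU / 3412 = 12,310 kWh heat; / 3.3 = 3,730 kWh in → × $0.254 = $947.46
Difference = |$642.17 − $947.46| = $305.29

$305.29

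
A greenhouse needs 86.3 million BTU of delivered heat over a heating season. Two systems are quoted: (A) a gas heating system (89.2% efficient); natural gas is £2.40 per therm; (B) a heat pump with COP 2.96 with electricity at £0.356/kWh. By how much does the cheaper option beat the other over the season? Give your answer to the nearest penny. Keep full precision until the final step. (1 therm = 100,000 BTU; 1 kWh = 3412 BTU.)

£720.03

Heat load = 86.3 × 10⁶ BTU = 86,300,000 BTU
Gas: input = 86,300,000 / 0.892 = 96,748,879 BTU = 967.5 therm → 967.5 × £2.40 = £2,321.97
Heat pump: 86,300,000 BTU / 3412 = 25,290 kWh heat; / 2.96 = 8,545 kWh in → × £0.356 = £3,042.01
Difference = |£2,321.97 − £3,042.01| = £720.03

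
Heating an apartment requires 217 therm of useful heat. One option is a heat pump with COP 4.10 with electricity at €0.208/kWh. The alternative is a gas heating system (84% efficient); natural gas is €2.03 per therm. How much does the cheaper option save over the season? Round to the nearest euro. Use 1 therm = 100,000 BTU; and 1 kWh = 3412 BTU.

Heat load = 217 therm × 100,000 = 21,700,000 BTU
Gas: input = 21,700,000 / 0.84 = 25,833,333 BTU = 258.3 therm → 258.3 × €2.03 = €524.42
Heat pump: 21,700,000 BTU / 3412 = 6,360 kWh heat; / 4.10 = 1,551 kWh in → × €0.208 = €322.65
Difference = |€524.42 − €322.65| = €201.77 ≈ €202

€202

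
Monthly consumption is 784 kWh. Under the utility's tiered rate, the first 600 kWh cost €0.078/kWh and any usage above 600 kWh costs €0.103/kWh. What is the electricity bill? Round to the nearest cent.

First 600 kWh × €0.078 = €46.80
Remaining 184 kWh × €0.103 = €18.95
Total = €65.75

€65.75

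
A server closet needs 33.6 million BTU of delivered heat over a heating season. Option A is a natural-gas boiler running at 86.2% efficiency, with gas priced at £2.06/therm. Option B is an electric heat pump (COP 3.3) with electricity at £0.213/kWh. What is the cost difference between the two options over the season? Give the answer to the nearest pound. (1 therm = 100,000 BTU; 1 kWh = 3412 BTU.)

£167

Heat load = 33.6 × 10⁶ BTU = 33,600,000 BTU
Gas: input = 33,600,000 / 0.862 = 38,979,118 BTU = 389.8 therm → 389.8 × £2.06 = £802.97
Heat pump: 33,600,000 BTU / 3412 = 9,848 kWh heat; / 3.3 = 2,984 kWh in → × £0.213 = £635.62
Difference = |£802.97 − £635.62| = £167.35 ≈ £167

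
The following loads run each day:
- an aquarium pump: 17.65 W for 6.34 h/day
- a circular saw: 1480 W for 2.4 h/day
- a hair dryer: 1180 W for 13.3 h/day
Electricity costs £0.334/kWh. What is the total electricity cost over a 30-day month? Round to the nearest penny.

£193.97

aquarium pump: 17.65 W × 6.34 h × 30 d = 3,357 Wh = 3.357 kWh
circular saw: 1480 W × 2.4 h × 30 d = 106,560 Wh = 106.6 kWh
hair dryer: 1180 W × 13.3 h × 30 d = 470,820 Wh = 470.8 kWh
Total energy = 3.357 + 106.6 + 470.8 = 580.7 kWh
Cost = 580.7 kWh × £0.334 = £193.97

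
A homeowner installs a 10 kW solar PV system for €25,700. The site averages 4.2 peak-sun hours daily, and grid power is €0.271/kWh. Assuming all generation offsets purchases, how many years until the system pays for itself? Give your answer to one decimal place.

6.2 years

Daily generation = 10 kW × 4.2 h = 42 kWh
Annual generation = 42 × 365 = 15330 kWh
Annual savings = 15330 × €0.271 = €4,154.43
Payback = €25,700 / €4,154.43 = 6.19 years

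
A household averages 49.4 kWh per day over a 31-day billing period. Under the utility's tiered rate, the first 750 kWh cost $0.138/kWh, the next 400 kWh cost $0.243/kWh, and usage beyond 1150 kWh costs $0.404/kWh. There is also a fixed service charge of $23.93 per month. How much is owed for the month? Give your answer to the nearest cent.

$378.72

Usage = 49.4 kWh/day × 31 days = 1531.4 kWh
First 750 kWh × $0.138 = $103.50
Next 400 kWh × $0.243 = $97.20
Remaining 381.4 kWh × $0.404 = $154.09
Energy charge = $354.79; + service $23.93 = $378.72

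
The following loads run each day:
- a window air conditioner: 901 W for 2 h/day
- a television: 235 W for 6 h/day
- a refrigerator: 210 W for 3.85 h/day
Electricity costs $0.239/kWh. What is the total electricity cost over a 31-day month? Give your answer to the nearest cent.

window air conditioner: 901 W × 2 h × 31 d = 55,862 Wh = 55.86 kWh
television: 235 W × 6 h × 31 d = 43,710 Wh = 43.71 kWh
refrigerator: 210 W × 3.85 h × 31 d = 25,064 Wh = 25.06 kWh
Total energy = 55.86 + 43.71 + 25.06 = 124.6 kWh
Cost = 124.6 kWh × $0.239 = $29.79

$29.79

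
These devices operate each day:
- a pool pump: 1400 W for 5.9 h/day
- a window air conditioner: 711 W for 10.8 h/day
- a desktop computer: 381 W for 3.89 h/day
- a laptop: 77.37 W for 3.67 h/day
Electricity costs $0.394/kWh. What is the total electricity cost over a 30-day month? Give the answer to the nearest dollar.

$209

pool pump: 1400 W × 5.9 h × 30 d = 247,800 Wh = 247.8 kWh
window air conditioner: 711 W × 10.8 h × 30 d = 230,364 Wh = 230.4 kWh
desktop computer: 381 W × 3.89 h × 30 d = 44,463 Wh = 44.46 kWh
laptop: 77.37 W × 3.67 h × 30 d = 8,518 Wh = 8.518 kWh
Total energy = 247.8 + 230.4 + 44.46 + 8.518 = 531.1 kWh
Cost = 531.1 kWh × $0.394 = $209.27 ≈ $209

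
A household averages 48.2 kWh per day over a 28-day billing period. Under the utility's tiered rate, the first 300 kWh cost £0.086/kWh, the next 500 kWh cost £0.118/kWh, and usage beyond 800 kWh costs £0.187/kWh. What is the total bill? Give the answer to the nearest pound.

Usage = 48.2 kWh/day × 28 days = 1349.6 kWh
First 300 kWh × £0.086 = £25.80
Next 500 kWh × £0.118 = £59.00
Remaining 549.6 kWh × £0.187 = £102.78
Total = £187.58 ≈ £188

£188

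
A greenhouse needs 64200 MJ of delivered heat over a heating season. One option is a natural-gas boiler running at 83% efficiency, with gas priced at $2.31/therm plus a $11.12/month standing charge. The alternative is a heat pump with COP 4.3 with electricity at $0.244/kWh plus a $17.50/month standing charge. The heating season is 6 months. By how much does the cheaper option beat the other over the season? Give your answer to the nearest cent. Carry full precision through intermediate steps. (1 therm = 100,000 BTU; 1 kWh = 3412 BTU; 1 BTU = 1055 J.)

$643.31

Heat load = 64200 MJ = 64,200,000,000 J / 1055 = 60,853,081 BTU
Gas: input = 60,853,081 / 0.83 = 73,316,965 BTU = 733.2 therm → 733.2 × $2.31 = $1,693.62; + 6 × $11.12 standing = $1,760.34
Heat pump: 60,853,081 BTU / 3412 = 17,840 kWh heat; / 4.3 = 4,148 kWh in → × $0.244 = $1,012.03; + 6 × $17.50 standing = $1,117.03
Difference = |$1,760.34 − $1,117.03| = $643.31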